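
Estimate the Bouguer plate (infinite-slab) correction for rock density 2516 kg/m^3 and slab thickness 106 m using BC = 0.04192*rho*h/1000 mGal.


BC = 0.04192 * rho * h / 1000
= 0.04192 * 2516 * 106 / 1000
= 11.1799 mGal

11.1799


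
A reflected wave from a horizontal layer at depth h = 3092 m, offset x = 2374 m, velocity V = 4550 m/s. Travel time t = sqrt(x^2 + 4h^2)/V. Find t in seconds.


x^2 + 4h^2 = 2374^2 + 4*3092^2 = 5635876 + 38241856 = 43877732
sqrt(43877732) = 6624.0269
t = 6624.0269 / 4550 = 1.4558 s

1.4558


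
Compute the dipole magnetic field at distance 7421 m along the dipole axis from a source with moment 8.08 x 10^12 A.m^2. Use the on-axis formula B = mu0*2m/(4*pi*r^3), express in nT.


m = 8.08 x 10^12 = 8080000000000 A.m^2
2m = 16160000000000 A.m^2
r^3 = 7421^3 = 408683679461
B = (4pi*10^-7) * 16160000000000 / (4*pi * 408683679461) * 1e9
= 20307254.912804 / 5135670580146.89 * 1e9
= 3954.1584 nT

3954.1584


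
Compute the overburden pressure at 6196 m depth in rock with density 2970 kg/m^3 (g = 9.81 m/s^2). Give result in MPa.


P = rho * g * z / 1e6
= 2970 * 9.81 * 6196 / 1e6
= 180524797.2 / 1e6
= 180.5248 MPa

180.5248


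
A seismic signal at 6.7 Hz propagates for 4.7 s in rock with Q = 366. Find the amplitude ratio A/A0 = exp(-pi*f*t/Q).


pi*f*t/Q = pi*6.7*4.7/366 = 0.270297
A/A0 = exp(-0.270297) = 0.763153

0.763153


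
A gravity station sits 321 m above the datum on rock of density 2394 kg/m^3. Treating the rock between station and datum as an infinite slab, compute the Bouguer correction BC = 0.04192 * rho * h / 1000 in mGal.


BC = 0.04192 * rho * h / 1000
= 0.04192 * 2394 * 321 / 1000
= 32.2144 mGal

32.2144


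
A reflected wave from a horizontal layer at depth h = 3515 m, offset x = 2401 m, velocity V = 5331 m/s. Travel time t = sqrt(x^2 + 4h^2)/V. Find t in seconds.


x^2 + 4h^2 = 2401^2 + 4*3515^2 = 5764801 + 49420900 = 55185701
sqrt(55185701) = 7428.7079
t = 7428.7079 / 5331 = 1.3935 s

1.3935


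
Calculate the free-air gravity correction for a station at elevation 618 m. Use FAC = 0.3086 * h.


FAC = 0.3086 * h
= 0.3086 * 618
= 190.7148 mGal

190.7148


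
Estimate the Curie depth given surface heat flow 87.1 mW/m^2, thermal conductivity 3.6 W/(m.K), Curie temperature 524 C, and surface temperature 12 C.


T_Curie - T_surf = 524 - 12 = 512 C
Convert q to W/m^2: 87.1 mW/m^2 = 0.0871 W/m^2
d = 512 * 3.6 / 0.0871 = 21161.88 m

21161.88


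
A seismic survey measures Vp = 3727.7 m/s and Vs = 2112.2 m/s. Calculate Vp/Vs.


Vp/Vs = 3727.7 / 2112.2
= 1.7648

1.7648


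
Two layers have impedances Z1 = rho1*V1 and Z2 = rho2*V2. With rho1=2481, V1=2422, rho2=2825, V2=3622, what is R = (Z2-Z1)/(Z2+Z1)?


Z1 = 2481 * 2422 = 6008982
Z2 = 2825 * 3622 = 10232150
R = (10232150 - 6008982) / (10232150 + 6008982) = 4223168 / 16241132 = 0.26

0.26


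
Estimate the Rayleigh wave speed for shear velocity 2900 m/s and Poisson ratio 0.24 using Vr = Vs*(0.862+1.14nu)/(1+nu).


Numerator factor = 0.862 + 1.14*0.24 = 1.1356
Denominator = 1 + 0.24 = 1.24
Vr = 2900 * 1.1356 / 1.24 = 2655.84 m/s

2655.84


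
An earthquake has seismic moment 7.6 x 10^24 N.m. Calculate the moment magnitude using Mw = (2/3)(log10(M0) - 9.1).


log10(M0) = log10(7.6 x 10^24) = 24.8808
Mw = 2/3 * (24.8808 - 9.1)
= 2/3 * 15.7808
= 10.52

10.52


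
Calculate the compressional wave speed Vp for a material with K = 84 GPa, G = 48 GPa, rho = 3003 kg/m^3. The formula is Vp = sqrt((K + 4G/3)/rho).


First compute the effective modulus:
K + 4G/3 = 84e9 + 4*48e9/3 = 148000000000.0 Pa
Then divide by density:
148000000000.0 / 3003 = 49284049.284 Pa/(kg/m^3)
Take the square root:
Vp = sqrt(49284049.284) = 7020.26 m/s

7020.26


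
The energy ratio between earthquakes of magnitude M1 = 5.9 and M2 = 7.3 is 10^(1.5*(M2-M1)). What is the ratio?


M2 - M1 = 7.3 - 5.9 = 1.4
1.5 * 1.4 = 2.1
ratio = 10^2.1 = 125.89

125.89


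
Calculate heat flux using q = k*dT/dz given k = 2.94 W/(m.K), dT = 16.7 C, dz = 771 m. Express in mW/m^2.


q = k * dT / dz * 1000
= 2.94 * 16.7 / 771 * 1000
= 0.063681 * 1000
= 63.6809 mW/m^2

63.6809


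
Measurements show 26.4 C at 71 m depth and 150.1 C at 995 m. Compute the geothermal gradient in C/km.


dT = 150.1 - 26.4 = 123.7 C
dz = 995 - 71 = 924 m
gradient = dT/dz * 1000 = 123.7/924 * 1000 = 133.8745 C/km

133.8745


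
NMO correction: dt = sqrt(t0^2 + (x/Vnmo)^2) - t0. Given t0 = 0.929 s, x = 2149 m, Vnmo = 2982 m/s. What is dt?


x/Vnmo = 2149/2982 = 0.720657
(x/Vnmo)^2 = 0.519347
t0^2 = 0.863041
sqrt(0.863041 + 0.519347) = 1.17575
dt = 1.17575 - 0.929 = 0.24675

0.24675


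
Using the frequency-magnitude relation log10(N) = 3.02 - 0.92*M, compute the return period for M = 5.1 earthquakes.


log10(N) = 3.02 - 0.92*5.1 = -1.672
N = 10^-1.672 = 0.021281
T = 1/N = 1/0.021281 = 46.9894 years

46.9894


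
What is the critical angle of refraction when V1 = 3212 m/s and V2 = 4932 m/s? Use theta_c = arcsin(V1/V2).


V1/V2 = 3212/4932 = 0.651257
theta_c = arcsin(0.651257) = 40.6364 degrees

40.6364


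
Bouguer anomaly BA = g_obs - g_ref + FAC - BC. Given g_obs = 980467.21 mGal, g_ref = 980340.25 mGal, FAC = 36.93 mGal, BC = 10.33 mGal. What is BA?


BA = g_obs - g_ref + FAC - BC
= 980467.21 - 980340.25 + 36.93 - 10.33
= 153.56 mGal

153.56


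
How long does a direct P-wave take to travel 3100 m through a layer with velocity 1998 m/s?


t = x / V
= 3100 / 1998
= 1.5516 s

1.5516


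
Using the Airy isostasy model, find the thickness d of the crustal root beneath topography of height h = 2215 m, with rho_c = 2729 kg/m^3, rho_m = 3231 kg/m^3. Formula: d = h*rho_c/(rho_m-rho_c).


rho_m - rho_c = 3231 - 2729 = 502
d = 2215 * 2729 / 502
= 6044735 / 502
= 12041.3 m

12041.3


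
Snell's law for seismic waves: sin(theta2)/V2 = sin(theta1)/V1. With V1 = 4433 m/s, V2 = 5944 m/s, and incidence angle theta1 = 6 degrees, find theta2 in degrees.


sin(theta1) = sin(6 deg) = 0.104528
sin(theta2) = V2/V1 * sin(theta1) = 5944/4433 * 0.104528 = 0.140157
theta2 = arcsin(0.140157) = 8.0569 degrees

8.0569


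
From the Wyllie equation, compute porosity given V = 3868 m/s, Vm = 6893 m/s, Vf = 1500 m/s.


1/V - 1/Vm = 1/3868 - 1/6893 = 0.00011346
1/Vf - 1/Vm = 1/1500 - 1/6893 = 0.00052159
phi = 0.00011346 / 0.00052159 = 0.2175

0.2175


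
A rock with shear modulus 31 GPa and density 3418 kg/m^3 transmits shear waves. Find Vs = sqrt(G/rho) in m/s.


Convert G to Pa: G = 31e9 Pa
Compute G/rho = 31e9 / 3418 = 9069631.3634
Vs = sqrt(9069631.3634) = 3011.58 m/s

3011.58


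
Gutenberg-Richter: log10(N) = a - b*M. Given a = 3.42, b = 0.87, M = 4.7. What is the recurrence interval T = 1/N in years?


log10(N) = 3.42 - 0.87*4.7 = -0.669
N = 10^-0.669 = 0.214289
T = 1/N = 1/0.214289 = 4.6666 years

4.6666


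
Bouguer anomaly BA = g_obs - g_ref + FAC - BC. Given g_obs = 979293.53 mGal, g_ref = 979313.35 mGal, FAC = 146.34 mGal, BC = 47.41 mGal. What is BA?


BA = g_obs - g_ref + FAC - BC
= 979293.53 - 979313.35 + 146.34 - 47.41
= 79.11 mGal

79.11


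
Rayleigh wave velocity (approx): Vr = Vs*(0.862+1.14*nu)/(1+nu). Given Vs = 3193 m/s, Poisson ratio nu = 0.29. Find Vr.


Numerator factor = 0.862 + 1.14*0.29 = 1.1926
Denominator = 1 + 0.29 = 1.29
Vr = 3193 * 1.1926 / 1.29 = 2951.92 m/s

2951.92


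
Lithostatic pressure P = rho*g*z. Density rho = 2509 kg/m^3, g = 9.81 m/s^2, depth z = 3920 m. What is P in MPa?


P = rho * g * z / 1e6
= 2509 * 9.81 * 3920 / 1e6
= 96484096.8 / 1e6
= 96.4841 MPa

96.4841


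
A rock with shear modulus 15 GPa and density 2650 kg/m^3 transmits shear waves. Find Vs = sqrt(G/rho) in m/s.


Convert G to Pa: G = 15e9 Pa
Compute G/rho = 15e9 / 2650 = 5660377.3585
Vs = sqrt(5660377.3585) = 2379.15 m/s

2379.15


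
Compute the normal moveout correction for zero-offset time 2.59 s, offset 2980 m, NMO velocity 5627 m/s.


x/Vnmo = 2980/5627 = 0.529589
(x/Vnmo)^2 = 0.280465
t0^2 = 6.7081
sqrt(6.7081 + 0.280465) = 2.643589
dt = 2.643589 - 2.59 = 0.053589

0.053589


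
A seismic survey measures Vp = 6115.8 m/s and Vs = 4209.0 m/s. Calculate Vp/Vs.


Vp/Vs = 6115.8 / 4209.0
= 1.453

1.453


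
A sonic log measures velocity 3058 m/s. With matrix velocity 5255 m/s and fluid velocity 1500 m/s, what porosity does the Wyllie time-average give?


1/V - 1/Vm = 1/3058 - 1/5255 = 0.00013672
1/Vf - 1/Vm = 1/1500 - 1/5255 = 0.00047637
phi = 0.00013672 / 0.00047637 = 0.287

0.287


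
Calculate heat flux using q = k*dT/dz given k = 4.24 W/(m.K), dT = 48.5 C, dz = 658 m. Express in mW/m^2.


q = k * dT / dz * 1000
= 4.24 * 48.5 / 658 * 1000
= 0.312523 * 1000
= 312.5228 mW/m^2

312.5228


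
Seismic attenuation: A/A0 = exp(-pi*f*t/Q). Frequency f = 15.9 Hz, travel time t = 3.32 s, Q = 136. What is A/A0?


pi*f*t/Q = pi*15.9*3.32/136 = 1.2194
A/A0 = exp(-1.2194) = 0.295407

0.295407


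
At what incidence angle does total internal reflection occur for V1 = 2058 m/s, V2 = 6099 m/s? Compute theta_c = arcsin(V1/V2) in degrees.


V1/V2 = 2058/6099 = 0.337432
theta_c = arcsin(0.337432) = 19.7205 degrees

19.7205


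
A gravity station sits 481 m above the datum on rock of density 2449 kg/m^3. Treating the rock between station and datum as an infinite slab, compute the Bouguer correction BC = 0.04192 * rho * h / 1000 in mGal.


BC = 0.04192 * rho * h / 1000
= 0.04192 * 2449 * 481 / 1000
= 49.3805 mGal

49.3805


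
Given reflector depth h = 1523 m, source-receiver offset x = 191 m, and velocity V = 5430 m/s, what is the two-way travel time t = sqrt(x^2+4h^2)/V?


x^2 + 4h^2 = 191^2 + 4*1523^2 = 36481 + 9278116 = 9314597
sqrt(9314597) = 3051.9825
t = 3051.9825 / 5430 = 0.5621 s

0.5621


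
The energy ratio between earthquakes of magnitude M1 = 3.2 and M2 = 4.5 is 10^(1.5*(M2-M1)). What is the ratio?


M2 - M1 = 4.5 - 3.2 = 1.3
1.5 * 1.3 = 1.95
ratio = 10^1.95 = 89.13

89.13


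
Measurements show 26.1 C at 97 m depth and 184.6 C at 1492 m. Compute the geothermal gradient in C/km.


dT = 184.6 - 26.1 = 158.5 C
dz = 1492 - 97 = 1395 m
gradient = dT/dz * 1000 = 158.5/1395 * 1000 = 113.6201 C/km

113.6201


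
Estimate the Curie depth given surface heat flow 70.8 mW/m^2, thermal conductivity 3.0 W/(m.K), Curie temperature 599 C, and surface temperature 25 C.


T_Curie - T_surf = 599 - 25 = 574 C
Convert q to W/m^2: 70.8 mW/m^2 = 0.0708 W/m^2
d = 574 * 3.0 / 0.0708 = 24322.03 m

24322.03


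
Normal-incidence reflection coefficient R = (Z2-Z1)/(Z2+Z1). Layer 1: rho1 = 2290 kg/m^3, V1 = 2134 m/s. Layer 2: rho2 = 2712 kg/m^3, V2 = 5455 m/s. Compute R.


Z1 = 2290 * 2134 = 4886860
Z2 = 2712 * 5455 = 14793960
R = (14793960 - 4886860) / (14793960 + 4886860) = 9907100 / 19680820 = 0.5034

0.5034


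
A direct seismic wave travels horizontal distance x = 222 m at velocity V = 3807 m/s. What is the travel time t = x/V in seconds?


t = x / V
= 222 / 3807
= 0.0583 s

0.0583


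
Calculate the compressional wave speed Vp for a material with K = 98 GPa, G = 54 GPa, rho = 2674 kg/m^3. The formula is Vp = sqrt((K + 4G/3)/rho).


First compute the effective modulus:
K + 4G/3 = 98e9 + 4*54e9/3 = 170000000000.0 Pa
Then divide by density:
170000000000.0 / 2674 = 63575168.2872 Pa/(kg/m^3)
Take the square root:
Vp = sqrt(63575168.2872) = 7973.4 m/s

7973.4


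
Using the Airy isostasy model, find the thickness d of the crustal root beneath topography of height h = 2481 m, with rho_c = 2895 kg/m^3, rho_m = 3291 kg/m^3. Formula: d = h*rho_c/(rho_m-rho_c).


rho_m - rho_c = 3291 - 2895 = 396
d = 2481 * 2895 / 396
= 7182495 / 396
= 18137.61 m

18137.61


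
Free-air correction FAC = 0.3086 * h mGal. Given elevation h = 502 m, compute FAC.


FAC = 0.3086 * h
= 0.3086 * 502
= 154.9172 mGal

154.9172


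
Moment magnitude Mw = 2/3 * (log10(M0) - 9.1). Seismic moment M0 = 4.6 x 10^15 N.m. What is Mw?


log10(M0) = log10(4.6 x 10^15) = 15.6628
Mw = 2/3 * (15.6628 - 9.1)
= 2/3 * 6.5628
= 4.38

4.38


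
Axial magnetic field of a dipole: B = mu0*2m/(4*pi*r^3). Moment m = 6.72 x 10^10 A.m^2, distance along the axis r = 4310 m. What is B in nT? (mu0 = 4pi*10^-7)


m = 6.72 x 10^10 = 67200000000 A.m^2
2m = 134400000000 A.m^2
r^3 = 4310^3 = 80062991000
B = (4pi*10^-7) * 134400000000 / (4*pi * 80062991000) * 1e9
= 168892.021057 / 1006101217400.1 * 1e9
= 167.8678 nT

167.8678


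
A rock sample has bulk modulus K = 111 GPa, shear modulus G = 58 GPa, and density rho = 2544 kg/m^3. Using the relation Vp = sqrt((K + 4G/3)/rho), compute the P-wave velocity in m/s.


First compute the effective modulus:
K + 4G/3 = 111e9 + 4*58e9/3 = 188333333333.33 Pa
Then divide by density:
188333333333.33 / 2544 = 74030398.3229 Pa/(kg/m^3)
Take the square root:
Vp = sqrt(74030398.3229) = 8604.09 m/s

8604.09


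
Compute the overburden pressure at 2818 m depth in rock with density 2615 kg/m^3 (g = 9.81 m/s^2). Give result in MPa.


P = rho * g * z / 1e6
= 2615 * 9.81 * 2818 / 1e6
= 72290576.7 / 1e6
= 72.2906 MPa

72.2906


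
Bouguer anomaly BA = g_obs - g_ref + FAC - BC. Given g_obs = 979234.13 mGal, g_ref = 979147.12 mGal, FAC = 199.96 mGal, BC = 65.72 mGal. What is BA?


BA = g_obs - g_ref + FAC - BC
= 979234.13 - 979147.12 + 199.96 - 65.72
= 221.25 mGal

221.25


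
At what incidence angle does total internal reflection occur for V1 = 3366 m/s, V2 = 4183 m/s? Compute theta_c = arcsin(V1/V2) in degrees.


V1/V2 = 3366/4183 = 0.804686
theta_c = arcsin(0.804686) = 53.5799 degrees

53.5799


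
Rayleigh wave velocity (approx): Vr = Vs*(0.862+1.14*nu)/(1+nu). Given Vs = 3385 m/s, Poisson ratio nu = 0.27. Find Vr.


Numerator factor = 0.862 + 1.14*0.27 = 1.1698
Denominator = 1 + 0.27 = 1.27
Vr = 3385 * 1.1698 / 1.27 = 3117.93 m/s

3117.93


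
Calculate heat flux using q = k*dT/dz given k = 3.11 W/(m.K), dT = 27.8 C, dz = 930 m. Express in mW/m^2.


q = k * dT / dz * 1000
= 3.11 * 27.8 / 930 * 1000
= 0.092966 * 1000
= 92.9656 mW/m^2

92.9656


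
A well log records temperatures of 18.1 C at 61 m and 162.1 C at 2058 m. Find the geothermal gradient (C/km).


dT = 162.1 - 18.1 = 144.0 C
dz = 2058 - 61 = 1997 m
gradient = dT/dz * 1000 = 144.0/1997 * 1000 = 72.1082 C/km

72.1082


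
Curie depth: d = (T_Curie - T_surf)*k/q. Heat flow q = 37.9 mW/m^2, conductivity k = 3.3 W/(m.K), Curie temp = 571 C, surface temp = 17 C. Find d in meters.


T_Curie - T_surf = 571 - 17 = 554 C
Convert q to W/m^2: 37.9 mW/m^2 = 0.0379 W/m^2
d = 554 * 3.3 / 0.0379 = 48237.47 m

48237.47


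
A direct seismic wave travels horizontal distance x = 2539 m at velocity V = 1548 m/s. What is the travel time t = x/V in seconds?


t = x / V
= 2539 / 1548
= 1.6402 s

1.6402


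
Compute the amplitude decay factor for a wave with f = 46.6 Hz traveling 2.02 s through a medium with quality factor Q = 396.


pi*f*t/Q = pi*46.6*2.02/396 = 0.746779
A/A0 = exp(-0.746779) = 0.473891

0.473891


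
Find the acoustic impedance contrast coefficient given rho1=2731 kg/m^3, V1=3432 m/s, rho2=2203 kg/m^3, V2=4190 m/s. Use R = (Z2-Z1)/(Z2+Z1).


Z1 = 2731 * 3432 = 9372792
Z2 = 2203 * 4190 = 9230570
R = (9230570 - 9372792) / (9230570 + 9372792) = -142222 / 18603362 = -0.0076

-0.0076


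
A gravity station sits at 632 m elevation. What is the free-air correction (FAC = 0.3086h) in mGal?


FAC = 0.3086 * h
= 0.3086 * 632
= 195.0352 mGal

195.0352


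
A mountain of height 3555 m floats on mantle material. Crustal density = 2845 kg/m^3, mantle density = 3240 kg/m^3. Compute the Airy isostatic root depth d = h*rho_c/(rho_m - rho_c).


rho_m - rho_c = 3240 - 2845 = 395
d = 3555 * 2845 / 395
= 10113975 / 395
= 25605.0 m

25605.0


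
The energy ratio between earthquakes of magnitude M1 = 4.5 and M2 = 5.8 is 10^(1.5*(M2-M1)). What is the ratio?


M2 - M1 = 5.8 - 4.5 = 1.3
1.5 * 1.3 = 1.95
ratio = 10^1.95 = 89.13

89.13


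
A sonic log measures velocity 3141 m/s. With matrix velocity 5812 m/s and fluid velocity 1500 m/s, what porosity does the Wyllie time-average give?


1/V - 1/Vm = 1/3141 - 1/5812 = 0.00014631
1/Vf - 1/Vm = 1/1500 - 1/5812 = 0.00049461
phi = 0.00014631 / 0.00049461 = 0.2958

0.2958


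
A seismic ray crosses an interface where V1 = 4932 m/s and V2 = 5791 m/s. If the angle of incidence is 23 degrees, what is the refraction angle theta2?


sin(theta1) = sin(23 deg) = 0.390731
sin(theta2) = V2/V1 * sin(theta1) = 5791/4932 * 0.390731 = 0.458784
theta2 = arcsin(0.458784) = 27.3087 degrees

27.3087


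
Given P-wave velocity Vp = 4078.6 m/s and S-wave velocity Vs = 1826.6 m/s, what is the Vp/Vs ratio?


Vp/Vs = 4078.6 / 1826.6
= 2.2329

2.2329


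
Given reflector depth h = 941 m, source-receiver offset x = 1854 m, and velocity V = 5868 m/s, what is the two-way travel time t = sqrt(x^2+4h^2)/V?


x^2 + 4h^2 = 1854^2 + 4*941^2 = 3437316 + 3541924 = 6979240
sqrt(6979240) = 2641.8251
t = 2641.8251 / 5868 = 0.4502 s

0.4502


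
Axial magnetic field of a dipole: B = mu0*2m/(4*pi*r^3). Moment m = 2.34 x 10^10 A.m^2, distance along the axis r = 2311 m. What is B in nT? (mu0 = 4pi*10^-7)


m = 2.34 x 10^10 = 23400000000 A.m^2
2m = 46800000000 A.m^2
r^3 = 2311^3 = 12342406231
B = (4pi*10^-7) * 46800000000 / (4*pi * 12342406231) * 1e9
= 58810.614475 / 155099250971.72 * 1e9
= 379.1805 nT

379.1805


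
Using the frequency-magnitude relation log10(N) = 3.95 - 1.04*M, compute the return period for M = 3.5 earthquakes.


log10(N) = 3.95 - 1.04*3.5 = 0.31
N = 10^0.31 = 2.041738
T = 1/N = 1/2.041738 = 0.4898 years

0.4898


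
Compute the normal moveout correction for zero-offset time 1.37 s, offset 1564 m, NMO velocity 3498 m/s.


x/Vnmo = 1564/3498 = 0.447113
(x/Vnmo)^2 = 0.19991
t0^2 = 1.8769
sqrt(1.8769 + 0.19991) = 1.441114
dt = 1.441114 - 1.37 = 0.071114

0.071114


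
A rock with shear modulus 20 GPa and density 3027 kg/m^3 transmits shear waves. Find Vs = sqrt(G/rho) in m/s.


Convert G to Pa: G = 20e9 Pa
Compute G/rho = 20e9 / 3027 = 6607201.85
Vs = sqrt(6607201.85) = 2570.45 m/s

2570.45


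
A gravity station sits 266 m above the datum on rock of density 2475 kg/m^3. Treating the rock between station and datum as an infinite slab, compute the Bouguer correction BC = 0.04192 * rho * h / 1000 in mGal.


BC = 0.04192 * rho * h / 1000
= 0.04192 * 2475 * 266 / 1000
= 27.598 mGal

27.598


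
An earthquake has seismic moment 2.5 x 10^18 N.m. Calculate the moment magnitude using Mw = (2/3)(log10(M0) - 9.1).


log10(M0) = log10(2.5 x 10^18) = 18.3979
Mw = 2/3 * (18.3979 - 9.1)
= 2/3 * 9.2979
= 6.2

6.2


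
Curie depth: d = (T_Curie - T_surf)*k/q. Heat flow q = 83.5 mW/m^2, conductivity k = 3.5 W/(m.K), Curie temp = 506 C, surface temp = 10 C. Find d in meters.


T_Curie - T_surf = 506 - 10 = 496 C
Convert q to W/m^2: 83.5 mW/m^2 = 0.0835 W/m^2
d = 496 * 3.5 / 0.0835 = 20790.42 m

20790.42


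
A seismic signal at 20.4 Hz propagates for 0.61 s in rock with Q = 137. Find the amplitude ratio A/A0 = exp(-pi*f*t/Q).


pi*f*t/Q = pi*20.4*0.61/137 = 0.285358
A/A0 = exp(-0.285358) = 0.751745

0.751745


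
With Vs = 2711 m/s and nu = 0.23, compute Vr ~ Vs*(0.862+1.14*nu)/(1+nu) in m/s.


Numerator factor = 0.862 + 1.14*0.23 = 1.1242
Denominator = 1 + 0.23 = 1.23
Vr = 2711 * 1.1242 / 1.23 = 2477.81 m/s

2477.81


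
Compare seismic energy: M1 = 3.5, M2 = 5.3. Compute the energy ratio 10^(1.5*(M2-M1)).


M2 - M1 = 5.3 - 3.5 = 1.8
1.5 * 1.8 = 2.7
ratio = 10^2.7 = 501.19

501.19


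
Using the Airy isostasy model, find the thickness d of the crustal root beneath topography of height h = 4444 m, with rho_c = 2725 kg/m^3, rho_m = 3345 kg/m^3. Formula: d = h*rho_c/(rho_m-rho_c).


rho_m - rho_c = 3345 - 2725 = 620
d = 4444 * 2725 / 620
= 12109900 / 620
= 19532.1 m

19532.1


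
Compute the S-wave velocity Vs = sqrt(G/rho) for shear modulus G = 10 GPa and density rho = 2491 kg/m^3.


Convert G to Pa: G = 10e9 Pa
Compute G/rho = 10e9 / 2491 = 4014452.0273
Vs = sqrt(4014452.0273) = 2003.61 m/s

2003.61


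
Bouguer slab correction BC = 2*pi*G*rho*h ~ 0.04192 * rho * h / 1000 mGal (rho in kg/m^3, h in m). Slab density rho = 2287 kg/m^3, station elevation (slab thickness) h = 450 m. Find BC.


BC = 0.04192 * rho * h / 1000
= 0.04192 * 2287 * 450 / 1000
= 43.142 mGal

43.142


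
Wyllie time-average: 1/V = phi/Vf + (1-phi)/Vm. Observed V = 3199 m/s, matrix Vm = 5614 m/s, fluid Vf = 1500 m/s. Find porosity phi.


1/V - 1/Vm = 1/3199 - 1/5614 = 0.00013447
1/Vf - 1/Vm = 1/1500 - 1/5614 = 0.00048854
phi = 0.00013447 / 0.00048854 = 0.2753

0.2753


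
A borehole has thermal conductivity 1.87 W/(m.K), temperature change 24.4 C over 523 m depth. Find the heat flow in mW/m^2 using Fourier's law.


q = k * dT / dz * 1000
= 1.87 * 24.4 / 523 * 1000
= 0.087243 * 1000
= 87.2428 mW/m^2

87.2428


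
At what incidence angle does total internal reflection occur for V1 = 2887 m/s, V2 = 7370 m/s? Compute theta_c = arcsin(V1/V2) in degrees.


V1/V2 = 2887/7370 = 0.391723
theta_c = arcsin(0.391723) = 23.0618 degrees

23.0618


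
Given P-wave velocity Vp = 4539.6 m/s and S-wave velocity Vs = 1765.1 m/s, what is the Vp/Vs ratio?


Vp/Vs = 4539.6 / 1765.1
= 2.5719

2.5719


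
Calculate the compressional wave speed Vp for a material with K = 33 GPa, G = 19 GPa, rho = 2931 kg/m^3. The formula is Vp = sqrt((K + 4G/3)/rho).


First compute the effective modulus:
K + 4G/3 = 33e9 + 4*19e9/3 = 58333333333.33 Pa
Then divide by density:
58333333333.33 / 2931 = 19902194.9278 Pa/(kg/m^3)
Take the square root:
Vp = sqrt(19902194.9278) = 4461.19 m/s

4461.19


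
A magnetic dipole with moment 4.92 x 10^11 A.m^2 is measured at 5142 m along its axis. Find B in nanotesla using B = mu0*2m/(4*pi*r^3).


m = 4.92 x 10^11 = 492000000000 A.m^2
2m = 984000000000 A.m^2
r^3 = 5142^3 = 135955323288
B = (4pi*10^-7) * 984000000000 / (4*pi * 135955323288) * 1e9
= 1236530.868453 / 1708464979432.02 * 1e9
= 723.7672 nT

723.7672


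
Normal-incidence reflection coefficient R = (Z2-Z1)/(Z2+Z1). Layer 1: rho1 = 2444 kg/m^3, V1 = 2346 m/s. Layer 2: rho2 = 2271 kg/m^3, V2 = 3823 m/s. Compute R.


Z1 = 2444 * 2346 = 5733624
Z2 = 2271 * 3823 = 8682033
R = (8682033 - 5733624) / (8682033 + 5733624) = 2948409 / 14415657 = 0.2045

0.2045


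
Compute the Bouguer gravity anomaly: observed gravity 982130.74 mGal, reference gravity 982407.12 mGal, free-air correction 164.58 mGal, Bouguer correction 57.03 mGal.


BA = g_obs - g_ref + FAC - BC
= 982130.74 - 982407.12 + 164.58 - 57.03
= -168.83 mGal

-168.83


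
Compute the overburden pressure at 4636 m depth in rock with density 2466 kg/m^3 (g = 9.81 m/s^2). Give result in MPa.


P = rho * g * z / 1e6
= 2466 * 9.81 * 4636 / 1e6
= 112151608.56 / 1e6
= 112.1516 MPa

112.1516


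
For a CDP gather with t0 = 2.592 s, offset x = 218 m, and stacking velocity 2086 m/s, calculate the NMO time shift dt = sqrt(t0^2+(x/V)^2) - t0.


x/Vnmo = 218/2086 = 0.104506
(x/Vnmo)^2 = 0.010922
t0^2 = 6.718464
sqrt(6.718464 + 0.010922) = 2.594106
dt = 2.594106 - 2.592 = 0.002106

0.002106


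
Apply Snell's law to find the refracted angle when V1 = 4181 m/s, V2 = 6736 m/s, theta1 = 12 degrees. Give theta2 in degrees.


sin(theta1) = sin(12 deg) = 0.207912
sin(theta2) = V2/V1 * sin(theta1) = 6736/4181 * 0.207912 = 0.334966
theta2 = arcsin(0.334966) = 19.5705 degrees

19.5705


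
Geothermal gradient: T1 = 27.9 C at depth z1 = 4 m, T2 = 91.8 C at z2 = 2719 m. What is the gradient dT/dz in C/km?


dT = 91.8 - 27.9 = 63.9 C
dz = 2719 - 4 = 2715 m
gradient = dT/dz * 1000 = 63.9/2715 * 1000 = 23.5359 C/km

23.5359


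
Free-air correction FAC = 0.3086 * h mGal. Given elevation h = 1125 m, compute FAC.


FAC = 0.3086 * h
= 0.3086 * 1125
= 347.175 mGal

347.175


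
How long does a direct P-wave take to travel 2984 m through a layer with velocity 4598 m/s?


t = x / V
= 2984 / 4598
= 0.649 s

0.649


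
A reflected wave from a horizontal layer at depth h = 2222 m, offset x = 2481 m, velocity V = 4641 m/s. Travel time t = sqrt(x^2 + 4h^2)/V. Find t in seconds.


x^2 + 4h^2 = 2481^2 + 4*2222^2 = 6155361 + 19749136 = 25904497
sqrt(25904497) = 5089.6461
t = 5089.6461 / 4641 = 1.0967 s

1.0967


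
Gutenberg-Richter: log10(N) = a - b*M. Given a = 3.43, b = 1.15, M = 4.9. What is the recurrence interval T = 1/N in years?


log10(N) = 3.43 - 1.15*4.9 = -2.205
N = 10^-2.205 = 0.006237
T = 1/N = 1/0.006237 = 160.3245 years

160.3245


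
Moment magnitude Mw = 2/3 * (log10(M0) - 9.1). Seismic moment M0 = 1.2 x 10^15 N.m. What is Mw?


log10(M0) = log10(1.2 x 10^15) = 15.0792
Mw = 2/3 * (15.0792 - 9.1)
= 2/3 * 5.9792
= 3.99

3.99


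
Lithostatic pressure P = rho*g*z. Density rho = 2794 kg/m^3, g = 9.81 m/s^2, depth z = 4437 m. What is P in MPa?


P = rho * g * z / 1e6
= 2794 * 9.81 * 4437 / 1e6
= 121614354.18 / 1e6
= 121.6144 MPa

121.6144


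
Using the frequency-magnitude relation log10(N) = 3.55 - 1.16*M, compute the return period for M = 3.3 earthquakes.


log10(N) = 3.55 - 1.16*3.3 = -0.278
N = 10^-0.278 = 0.52723
T = 1/N = 1/0.52723 = 1.8967 years

1.8967


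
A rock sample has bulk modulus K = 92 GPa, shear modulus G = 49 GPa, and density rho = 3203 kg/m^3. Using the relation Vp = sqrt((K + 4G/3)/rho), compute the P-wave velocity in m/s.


First compute the effective modulus:
K + 4G/3 = 92e9 + 4*49e9/3 = 157333333333.33 Pa
Then divide by density:
157333333333.33 / 3203 = 49120616.0891 Pa/(kg/m^3)
Take the square root:
Vp = sqrt(49120616.0891) = 7008.61 m/s

7008.61


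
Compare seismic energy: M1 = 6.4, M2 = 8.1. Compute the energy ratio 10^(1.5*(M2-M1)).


M2 - M1 = 8.1 - 6.4 = 1.7
1.5 * 1.7 = 2.55
ratio = 10^2.55 = 354.81

354.81


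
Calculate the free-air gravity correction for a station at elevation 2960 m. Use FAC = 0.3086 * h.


FAC = 0.3086 * h
= 0.3086 * 2960
= 913.456 mGal

913.456


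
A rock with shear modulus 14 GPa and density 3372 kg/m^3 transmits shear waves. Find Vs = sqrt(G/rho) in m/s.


Convert G to Pa: G = 14e9 Pa
Compute G/rho = 14e9 / 3372 = 4151838.6714
Vs = sqrt(4151838.6714) = 2037.61 m/s

2037.61


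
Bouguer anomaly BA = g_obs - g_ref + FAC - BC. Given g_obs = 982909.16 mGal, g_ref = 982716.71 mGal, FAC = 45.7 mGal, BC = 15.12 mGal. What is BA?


BA = g_obs - g_ref + FAC - BC
= 982909.16 - 982716.71 + 45.7 - 15.12
= 223.03 mGal

223.03


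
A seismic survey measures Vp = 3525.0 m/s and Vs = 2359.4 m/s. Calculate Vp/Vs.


Vp/Vs = 3525.0 / 2359.4
= 1.494

1.494


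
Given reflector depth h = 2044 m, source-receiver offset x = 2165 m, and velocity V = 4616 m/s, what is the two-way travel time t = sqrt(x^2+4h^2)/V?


x^2 + 4h^2 = 2165^2 + 4*2044^2 = 4687225 + 16711744 = 21398969
sqrt(21398969) = 4625.902
t = 4625.902 / 4616 = 1.0021 s

1.0021


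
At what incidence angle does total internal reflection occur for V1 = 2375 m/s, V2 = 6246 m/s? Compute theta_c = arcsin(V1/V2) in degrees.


V1/V2 = 2375/6246 = 0.380243
theta_c = arcsin(0.380243) = 22.3488 degrees

22.3488


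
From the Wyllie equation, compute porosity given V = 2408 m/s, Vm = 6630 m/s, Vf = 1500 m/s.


1/V - 1/Vm = 1/2408 - 1/6630 = 0.00026445
1/Vf - 1/Vm = 1/1500 - 1/6630 = 0.00051584
phi = 0.00026445 / 0.00051584 = 0.5127

0.5127


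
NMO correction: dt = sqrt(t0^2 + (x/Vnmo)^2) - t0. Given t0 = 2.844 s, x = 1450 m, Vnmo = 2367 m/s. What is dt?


x/Vnmo = 1450/2367 = 0.61259
(x/Vnmo)^2 = 0.375266
t0^2 = 8.088336
sqrt(8.088336 + 0.375266) = 2.909227
dt = 2.909227 - 2.844 = 0.065227

0.065227


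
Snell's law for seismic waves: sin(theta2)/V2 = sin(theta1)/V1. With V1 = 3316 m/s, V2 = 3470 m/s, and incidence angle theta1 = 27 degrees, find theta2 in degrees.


sin(theta1) = sin(27 deg) = 0.45399
sin(theta2) = V2/V1 * sin(theta1) = 3470/3316 * 0.45399 = 0.475074
theta2 = arcsin(0.475074) = 28.3642 degrees

28.3642


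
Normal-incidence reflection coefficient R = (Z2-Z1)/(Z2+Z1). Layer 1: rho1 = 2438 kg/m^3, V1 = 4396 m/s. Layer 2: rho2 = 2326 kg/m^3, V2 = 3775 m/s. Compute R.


Z1 = 2438 * 4396 = 10717448
Z2 = 2326 * 3775 = 8780650
R = (8780650 - 10717448) / (8780650 + 10717448) = -1936798 / 19498098 = -0.0993

-0.0993


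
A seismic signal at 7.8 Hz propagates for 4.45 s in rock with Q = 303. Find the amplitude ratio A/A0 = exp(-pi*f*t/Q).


pi*f*t/Q = pi*7.8*4.45/303 = 0.359883
A/A0 = exp(-0.359883) = 0.697758

0.697758


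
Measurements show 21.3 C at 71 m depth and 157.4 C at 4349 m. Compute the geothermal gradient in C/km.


dT = 157.4 - 21.3 = 136.1 C
dz = 4349 - 71 = 4278 m
gradient = dT/dz * 1000 = 136.1/4278 * 1000 = 31.8139 C/km

31.8139


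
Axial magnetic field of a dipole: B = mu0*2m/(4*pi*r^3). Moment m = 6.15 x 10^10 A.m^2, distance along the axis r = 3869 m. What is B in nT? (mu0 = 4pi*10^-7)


m = 6.15 x 10^10 = 61500000000 A.m^2
2m = 123000000000 A.m^2
r^3 = 3869^3 = 57915683909
B = (4pi*10^-7) * 123000000000 / (4*pi * 57915683909) * 1e9
= 154566.358557 / 727789948384.57 * 1e9
= 212.3777 nT

212.3777


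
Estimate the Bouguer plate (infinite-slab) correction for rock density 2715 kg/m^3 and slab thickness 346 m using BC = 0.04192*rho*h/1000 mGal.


BC = 0.04192 * rho * h / 1000
= 0.04192 * 2715 * 346 / 1000
= 39.3792 mGal

39.3792


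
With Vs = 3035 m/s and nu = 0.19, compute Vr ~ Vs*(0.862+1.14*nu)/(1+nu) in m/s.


Numerator factor = 0.862 + 1.14*0.19 = 1.0786
Denominator = 1 + 0.19 = 1.19
Vr = 3035 * 1.0786 / 1.19 = 2750.88 m/s

2750.88


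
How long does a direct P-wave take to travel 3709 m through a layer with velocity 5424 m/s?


t = x / V
= 3709 / 5424
= 0.6838 s

0.6838


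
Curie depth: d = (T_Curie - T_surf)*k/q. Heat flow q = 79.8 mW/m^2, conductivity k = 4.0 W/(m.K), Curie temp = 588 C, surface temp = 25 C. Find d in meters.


T_Curie - T_surf = 588 - 25 = 563 C
Convert q to W/m^2: 79.8 mW/m^2 = 0.0798 W/m^2
d = 563 * 4.0 / 0.0798 = 28220.55 m

28220.55


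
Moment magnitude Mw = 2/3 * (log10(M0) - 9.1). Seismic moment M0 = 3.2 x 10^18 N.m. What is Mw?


log10(M0) = log10(3.2 x 10^18) = 18.5051
Mw = 2/3 * (18.5051 - 9.1)
= 2/3 * 9.4051
= 6.27

6.27


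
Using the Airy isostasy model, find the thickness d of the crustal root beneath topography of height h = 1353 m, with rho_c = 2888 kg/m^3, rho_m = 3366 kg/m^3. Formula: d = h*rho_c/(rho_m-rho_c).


rho_m - rho_c = 3366 - 2888 = 478
d = 1353 * 2888 / 478
= 3907464 / 478
= 8174.61 m

8174.61


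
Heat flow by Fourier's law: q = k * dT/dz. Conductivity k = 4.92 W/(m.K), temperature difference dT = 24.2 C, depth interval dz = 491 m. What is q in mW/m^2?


q = k * dT / dz * 1000
= 4.92 * 24.2 / 491 * 1000
= 0.242493 * 1000
= 242.4929 mW/m^2

242.4929


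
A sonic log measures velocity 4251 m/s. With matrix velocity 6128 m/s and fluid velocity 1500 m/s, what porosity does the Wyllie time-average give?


1/V - 1/Vm = 1/4251 - 1/6128 = 7.205e-05
1/Vf - 1/Vm = 1/1500 - 1/6128 = 0.00050348
phi = 7.205e-05 / 0.00050348 = 0.1431

0.1431


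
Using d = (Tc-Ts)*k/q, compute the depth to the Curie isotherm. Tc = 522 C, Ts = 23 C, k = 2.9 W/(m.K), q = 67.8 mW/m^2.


T_Curie - T_surf = 522 - 23 = 499 C
Convert q to W/m^2: 67.8 mW/m^2 = 0.0678 W/m^2
d = 499 * 2.9 / 0.0678 = 21343.66 m

21343.66


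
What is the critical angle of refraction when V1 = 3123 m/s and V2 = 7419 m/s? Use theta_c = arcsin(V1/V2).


V1/V2 = 3123/7419 = 0.420946
theta_c = arcsin(0.420946) = 24.8943 degrees

24.8943


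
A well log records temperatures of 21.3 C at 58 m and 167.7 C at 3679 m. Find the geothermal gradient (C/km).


dT = 167.7 - 21.3 = 146.4 C
dz = 3679 - 58 = 3621 m
gradient = dT/dz * 1000 = 146.4/3621 * 1000 = 40.4308 C/km

40.4308


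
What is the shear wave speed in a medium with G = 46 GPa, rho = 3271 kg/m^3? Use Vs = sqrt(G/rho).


Convert G to Pa: G = 46e9 Pa
Compute G/rho = 46e9 / 3271 = 14062977.6827
Vs = sqrt(14062977.6827) = 3750.06 m/s

3750.06


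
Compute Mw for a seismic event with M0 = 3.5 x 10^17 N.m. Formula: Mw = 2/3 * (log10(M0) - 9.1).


log10(M0) = log10(3.5 x 10^17) = 17.5441
Mw = 2/3 * (17.5441 - 9.1)
= 2/3 * 8.4441
= 5.63

5.63


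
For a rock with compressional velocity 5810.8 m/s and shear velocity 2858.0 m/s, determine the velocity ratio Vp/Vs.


Vp/Vs = 5810.8 / 2858.0
= 2.0332

2.0332


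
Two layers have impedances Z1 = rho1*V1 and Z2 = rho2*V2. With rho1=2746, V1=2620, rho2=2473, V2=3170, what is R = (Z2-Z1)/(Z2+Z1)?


Z1 = 2746 * 2620 = 7194520
Z2 = 2473 * 3170 = 7839410
R = (7839410 - 7194520) / (7839410 + 7194520) = 644890 / 15033930 = 0.0429

0.0429


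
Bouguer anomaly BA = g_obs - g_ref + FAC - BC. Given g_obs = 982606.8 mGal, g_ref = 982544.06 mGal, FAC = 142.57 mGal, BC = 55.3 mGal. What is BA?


BA = g_obs - g_ref + FAC - BC
= 982606.8 - 982544.06 + 142.57 - 55.3
= 150.01 mGal

150.01


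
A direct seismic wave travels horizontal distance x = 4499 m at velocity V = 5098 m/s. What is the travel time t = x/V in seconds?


t = x / V
= 4499 / 5098
= 0.8825 s

0.8825


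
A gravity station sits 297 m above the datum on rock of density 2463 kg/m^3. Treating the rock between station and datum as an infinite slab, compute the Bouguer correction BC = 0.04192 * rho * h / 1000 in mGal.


BC = 0.04192 * rho * h / 1000
= 0.04192 * 2463 * 297 / 1000
= 30.6649 mGal

30.6649


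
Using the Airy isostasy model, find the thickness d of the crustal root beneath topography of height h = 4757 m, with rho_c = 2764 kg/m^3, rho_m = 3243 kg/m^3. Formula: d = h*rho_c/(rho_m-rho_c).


rho_m - rho_c = 3243 - 2764 = 479
d = 4757 * 2764 / 479
= 13148348 / 479
= 27449.58 m

27449.58


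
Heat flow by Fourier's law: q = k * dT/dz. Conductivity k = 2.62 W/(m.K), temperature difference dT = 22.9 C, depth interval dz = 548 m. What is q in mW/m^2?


q = k * dT / dz * 1000
= 2.62 * 22.9 / 548 * 1000
= 0.109485 * 1000
= 109.4854 mW/m^2

109.4854


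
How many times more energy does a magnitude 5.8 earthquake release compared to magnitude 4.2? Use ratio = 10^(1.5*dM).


M2 - M1 = 5.8 - 4.2 = 1.6
1.5 * 1.6 = 2.4
ratio = 10^2.4 = 251.19

251.19


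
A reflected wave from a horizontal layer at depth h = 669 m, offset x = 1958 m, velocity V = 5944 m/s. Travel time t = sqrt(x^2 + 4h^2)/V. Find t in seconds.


x^2 + 4h^2 = 1958^2 + 4*669^2 = 3833764 + 1790244 = 5624008
sqrt(5624008) = 2371.4991
t = 2371.4991 / 5944 = 0.399 s

0.399


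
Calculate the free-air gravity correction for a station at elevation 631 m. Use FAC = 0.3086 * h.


FAC = 0.3086 * h
= 0.3086 * 631
= 194.7266 mGal

194.7266


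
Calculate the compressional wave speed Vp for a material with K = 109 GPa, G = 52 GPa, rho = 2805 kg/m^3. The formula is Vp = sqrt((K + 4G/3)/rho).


First compute the effective modulus:
K + 4G/3 = 109e9 + 4*52e9/3 = 178333333333.33 Pa
Then divide by density:
178333333333.33 / 2805 = 63576945.9299 Pa/(kg/m^3)
Take the square root:
Vp = sqrt(63576945.9299) = 7973.52 m/s

7973.52


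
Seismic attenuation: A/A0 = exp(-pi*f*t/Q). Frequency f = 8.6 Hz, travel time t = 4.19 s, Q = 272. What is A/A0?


pi*f*t/Q = pi*8.6*4.19/272 = 0.416192
A/A0 = exp(-0.416192) = 0.659554

0.659554


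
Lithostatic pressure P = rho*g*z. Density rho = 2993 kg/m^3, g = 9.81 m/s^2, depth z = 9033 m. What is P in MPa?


P = rho * g * z / 1e6
= 2993 * 9.81 * 9033 / 1e6
= 265220893.89 / 1e6
= 265.2209 MPa

265.2209


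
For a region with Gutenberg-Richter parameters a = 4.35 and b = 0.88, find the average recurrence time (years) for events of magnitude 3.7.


log10(N) = 4.35 - 0.88*3.7 = 1.094
N = 10^1.094 = 12.416523
T = 1/N = 1/12.416523 = 0.0805 years

0.0805


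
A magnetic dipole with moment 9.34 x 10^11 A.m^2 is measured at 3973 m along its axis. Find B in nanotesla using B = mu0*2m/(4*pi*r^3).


m = 9.34 x 10^11 = 934000000000 A.m^2
2m = 1868000000000 A.m^2
r^3 = 3973^3 = 62712728317
B = (4pi*10^-7) * 1868000000000 / (4*pi * 62712728317) * 1e9
= 2347398.030762 / 788071386269.04 * 1e9
= 2978.6617 nT

2978.6617


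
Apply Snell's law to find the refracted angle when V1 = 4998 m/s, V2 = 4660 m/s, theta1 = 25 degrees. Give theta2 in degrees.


sin(theta1) = sin(25 deg) = 0.422618
sin(theta2) = V2/V1 * sin(theta1) = 4660/4998 * 0.422618 = 0.394038
theta2 = arcsin(0.394038) = 23.206 degrees

23.206


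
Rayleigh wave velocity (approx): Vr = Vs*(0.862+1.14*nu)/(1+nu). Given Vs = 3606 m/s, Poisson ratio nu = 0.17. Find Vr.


Numerator factor = 0.862 + 1.14*0.17 = 1.0558
Denominator = 1 + 0.17 = 1.17
Vr = 3606 * 1.0558 / 1.17 = 3254.03 m/s

3254.03


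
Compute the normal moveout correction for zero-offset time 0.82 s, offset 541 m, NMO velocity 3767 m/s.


x/Vnmo = 541/3767 = 0.143616
(x/Vnmo)^2 = 0.020625
t0^2 = 0.6724
sqrt(0.6724 + 0.020625) = 0.832481
dt = 0.832481 - 0.82 = 0.012481

0.012481


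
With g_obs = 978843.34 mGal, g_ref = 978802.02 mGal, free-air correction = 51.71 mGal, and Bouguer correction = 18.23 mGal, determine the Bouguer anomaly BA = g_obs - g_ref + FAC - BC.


BA = g_obs - g_ref + FAC - BC
= 978843.34 - 978802.02 + 51.71 - 18.23
= 74.8 mGal

74.8


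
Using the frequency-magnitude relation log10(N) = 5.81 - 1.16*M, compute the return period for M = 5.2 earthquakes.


log10(N) = 5.81 - 1.16*5.2 = -0.222
N = 10^-0.222 = 0.599791
T = 1/N = 1/0.599791 = 1.6672 years

1.6672


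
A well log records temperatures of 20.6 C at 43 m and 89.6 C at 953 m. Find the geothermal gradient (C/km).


dT = 89.6 - 20.6 = 69.0 C
dz = 953 - 43 = 910 m
gradient = dT/dz * 1000 = 69.0/910 * 1000 = 75.8242 C/km

75.8242


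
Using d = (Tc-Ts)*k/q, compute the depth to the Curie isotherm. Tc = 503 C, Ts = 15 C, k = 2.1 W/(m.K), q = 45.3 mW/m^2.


T_Curie - T_surf = 503 - 15 = 488 C
Convert q to W/m^2: 45.3 mW/m^2 = 0.0453 W/m^2
d = 488 * 2.1 / 0.0453 = 22622.52 m

22622.52


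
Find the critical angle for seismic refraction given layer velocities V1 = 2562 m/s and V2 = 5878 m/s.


V1/V2 = 2562/5878 = 0.435863
theta_c = arcsin(0.435863) = 25.8402 degrees

25.8402


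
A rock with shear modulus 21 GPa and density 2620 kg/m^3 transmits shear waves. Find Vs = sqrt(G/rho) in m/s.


Convert G to Pa: G = 21e9 Pa
Compute G/rho = 21e9 / 2620 = 8015267.1756
Vs = sqrt(8015267.1756) = 2831.12 m/s

2831.12


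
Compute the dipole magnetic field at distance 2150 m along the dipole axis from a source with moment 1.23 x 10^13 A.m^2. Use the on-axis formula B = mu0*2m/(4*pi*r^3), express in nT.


m = 1.23 x 10^13 = 12300000000000 A.m^2
2m = 24600000000000 A.m^2
r^3 = 2150^3 = 9938375000
B = (4pi*10^-7) * 24600000000000 / (4*pi * 9938375000) * 1e9
= 30913271.711324 / 124889303554.48 * 1e9
= 247525.3751 nT

247525.3751


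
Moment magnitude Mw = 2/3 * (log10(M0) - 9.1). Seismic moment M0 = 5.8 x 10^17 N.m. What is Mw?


log10(M0) = log10(5.8 x 10^17) = 17.7634
Mw = 2/3 * (17.7634 - 9.1)
= 2/3 * 8.6634
= 5.78

5.78


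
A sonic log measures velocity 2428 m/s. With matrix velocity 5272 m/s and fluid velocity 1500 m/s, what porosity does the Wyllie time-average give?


1/V - 1/Vm = 1/2428 - 1/5272 = 0.00022218
1/Vf - 1/Vm = 1/1500 - 1/5272 = 0.00047699
phi = 0.00022218 / 0.00047699 = 0.4658

0.4658


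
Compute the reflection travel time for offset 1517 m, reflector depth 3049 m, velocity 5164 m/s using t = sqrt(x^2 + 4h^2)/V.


x^2 + 4h^2 = 1517^2 + 4*3049^2 = 2301289 + 37185604 = 39486893
sqrt(39486893) = 6283.8597
t = 6283.8597 / 5164 = 1.2169 s

1.2169


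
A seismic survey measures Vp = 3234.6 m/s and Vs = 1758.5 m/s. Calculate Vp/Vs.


Vp/Vs = 3234.6 / 1758.5
= 1.8394

1.8394


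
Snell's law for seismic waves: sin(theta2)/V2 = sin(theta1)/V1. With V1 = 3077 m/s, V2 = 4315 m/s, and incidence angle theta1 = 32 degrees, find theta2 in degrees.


sin(theta1) = sin(32 deg) = 0.529919
sin(theta2) = V2/V1 * sin(theta1) = 4315/3077 * 0.529919 = 0.743127
theta2 = arcsin(0.743127) = 47.9985 degrees

47.9985
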